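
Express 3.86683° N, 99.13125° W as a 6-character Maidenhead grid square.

EJ03ku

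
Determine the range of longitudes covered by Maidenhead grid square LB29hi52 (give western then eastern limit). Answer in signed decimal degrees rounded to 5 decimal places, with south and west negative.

Field L=11, B=1: +11·20° lon, +1·10° lat → SW at lon 40°, lat -80°.
Square 2, 9: +2·2° lon, +9·1° lat → SW at lon 44°, lat -71°.
Subsquare h=7, i=8: +7·0.0833333° lon, +8·0.0416667° lat → SW at lon 44.5833°, lat -70.6667°.
Extended square 5, 2: +5·0.00833333° lon, +2·0.00416667° lat → SW at lon 44.625°, lat -70.6583°.
Cell spans 0.00833333° lon × 0.00416667° lat.
west 44.62500, east 44.63333.

44.62500, 44.63333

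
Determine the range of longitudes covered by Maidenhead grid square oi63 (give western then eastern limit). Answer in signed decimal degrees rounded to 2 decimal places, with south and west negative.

112.00, 114.00

Field O=14, I=8: +14·20° lon, +8·10° lat → SW at lon 100°, lat -10°.
Square 6, 3: +6·2° lon, +3·1° lat → SW at lon 112°, lat -7°.
Cell spans 2° lon × 1° lat.
west 112.00, east 114.00.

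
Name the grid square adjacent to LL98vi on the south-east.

Longitude subsquare v = 21; +1 → 22 = w.
Latitude subsquare i = 8; −1 → 7 = h.

LL98wh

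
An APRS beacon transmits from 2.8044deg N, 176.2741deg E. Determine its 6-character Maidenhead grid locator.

Add 180° to longitude and 90° to latitude: 356.2741, 92.8044.
Field: lon ⌊356.2741/20⌋ = 17 → R; lat ⌊92.8044/10⌋ = 9 → J.
Square: lon ⌊16.2741/2⌋ = 8; lat ⌊2.8044/1⌋ = 2.
Subsquare: lon ⌊0.2741/0.0833333⌋ = 3 → d; lat ⌊0.8044/0.0416667⌋ = 19 → t.

RJ82dt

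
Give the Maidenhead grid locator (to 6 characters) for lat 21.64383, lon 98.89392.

Offset from 180°W / 90°S: lon 278.8939°, lat 111.6438°.
Field: lon ⌊278.8939/20⌋ = 13 → N; lat ⌊111.6438/10⌋ = 11 → L.
Square: lon ⌊18.8939/2⌋ = 9; lat ⌊1.6438/1⌋ = 1.
Subsquare: lon ⌊0.8939/0.0833333⌋ = 10 → k; lat ⌊0.6438/0.0416667⌋ = 15 → p.

NL91kp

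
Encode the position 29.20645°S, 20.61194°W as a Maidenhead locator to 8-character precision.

Offset from 180°W / 90°S: lon 159.38806°, lat 60.79355°.
Field: lon ⌊159.38806/20⌋ = 7 → H; lat ⌊60.79355/10⌋ = 6 → G.
Square: lon ⌊19.38806/2⌋ = 9; lat ⌊0.79355/1⌋ = 0.
Subsquare: lon ⌊1.38806/0.0833333⌋ = 16 → q; lat ⌊0.79355/0.0416667⌋ = 19 → t.
Extended square: lon ⌊0.05473/0.00833333⌋ = 6; lat ⌊0.00188/0.00416667⌋ = 0.

HG90qt60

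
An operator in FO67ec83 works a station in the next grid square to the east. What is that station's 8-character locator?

FO67ec93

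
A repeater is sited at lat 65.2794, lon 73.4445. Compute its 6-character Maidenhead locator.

Offset from 180°W / 90°S: lon 253.4445°, lat 155.2794°.
Field (20°×10°, letters A–R): lon ⌊253.4445/20⌋ = 12 → M; lat ⌊155.2794/10⌋ = 15 → P.
Square (2°×1°, digits 0–9): lon ⌊13.4445/2⌋ = 6; lat ⌊5.2794/1⌋ = 5.
Subsquare (5′×2.5′, letters a–x): lon ⌊1.4445/0.0833333⌋ = 17 → r; lat ⌊0.2794/0.0416667⌋ = 6 → g.

MP65rg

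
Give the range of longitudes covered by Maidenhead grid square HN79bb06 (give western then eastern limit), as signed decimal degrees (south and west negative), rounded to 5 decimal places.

-25.91667, -25.90833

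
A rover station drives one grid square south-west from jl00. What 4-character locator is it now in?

Longitude square 0; −1 → -1, wraps to 9, carry into field.
Longitude field J = 9; −1 → 8 = I.
Latitude square 0; −1 → -1, wraps to 9, carry into field.
Latitude field L = 11; −1 → 10 = K.

IK99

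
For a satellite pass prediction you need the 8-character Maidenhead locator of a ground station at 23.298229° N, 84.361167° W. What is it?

Add 180° to longitude and 90° to latitude: 95.63883, 113.29823.
Field: 95.63883/20 → 4 → E, 113.29823/10 → 11 → L; chars EL.
Square: 15.63883/2 → 7, 3.29823/1 → 3; chars 73.
Subsquare: 1.63883/0.0833333 → 19 → t, 0.29823/0.0416667 → 7 → h; chars th.
Extended square: 0.05550/0.00833333 → 6, 0.00656/0.00416667 → 1; chars 61.

EL73th61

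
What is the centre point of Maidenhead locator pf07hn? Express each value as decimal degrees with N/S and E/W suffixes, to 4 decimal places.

32.4375° S, 120.6250° E

Field P=15, F=5: +15·20° lon, +5·10° lat → SW at lon 120°, lat -40°.
Square 0, 7: +0·2° lon, +7·1° lat → SW at lon 120°, lat -33°.
Subsquare h=7, n=13: +7·0.0833333° lon, +13·0.0416667° lat → SW at lon 120.583°, lat -32.4583°.
Cell spans 0.0833333° lon × 0.0416667° lat. Centre is SW corner plus half of each.
latitude 32.4375° S, longitude 120.6250° E.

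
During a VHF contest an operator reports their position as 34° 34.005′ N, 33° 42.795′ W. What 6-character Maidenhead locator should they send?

HM34dn

Offset from 180°W / 90°S: lon 146.2867°, lat 124.5667°.
Field: lon ⌊146.2867/20⌋ = 7 → H; lat ⌊124.5667/10⌋ = 12 → M.
Square: lon ⌊6.2867/2⌋ = 3; lat ⌊4.5667/1⌋ = 4.
Subsquare: lon ⌊0.2867/0.0833333⌋ = 3 → d; lat ⌊0.5667/0.0416667⌋ = 13 → n.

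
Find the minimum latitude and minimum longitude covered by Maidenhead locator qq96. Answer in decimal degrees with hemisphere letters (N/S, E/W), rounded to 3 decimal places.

76.000° N, 158.000° E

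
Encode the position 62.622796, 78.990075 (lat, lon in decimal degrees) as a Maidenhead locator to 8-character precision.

Shift to the Maidenhead origin (180°W, 90°S): lon 258.99007, lat 152.62280.
Field (20°×10°, letters A–R): 258.99007/20 → 12 → M, 152.62280/10 → 15 → P; chars MP.
Square (2°×1°, digits 0–9): 18.99007/2 → 9, 2.62280/1 → 2; chars 92.
Subsquare (5′×2.5′, letters a–x): 0.99007/0.0833333 → 11 → l, 0.62280/0.0416667 → 14 → o; chars lo.
Extended square (30″×15″, digits 0–9): 0.07341/0.00833333 → 8, 0.03946/0.00416667 → 9; chars 89.

MP92lo89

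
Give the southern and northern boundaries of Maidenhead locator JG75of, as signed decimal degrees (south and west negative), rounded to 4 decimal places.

-24.7917, -24.7500

Field J=9, G=6: +9·20° lon, +6·10° lat → SW at lon 0°, lat -30°.
Square 7, 5: +7·2° lon, +5·1° lat → SW at lon 14°, lat -25°.
Subsquare o=14, f=5: +14·0.0833333° lon, +5·0.0416667° lat → SW at lon 15.1667°, lat -24.7917°.
Cell spans 0.0833333° lon × 0.0416667° lat.
south -24.7917, north -24.7500.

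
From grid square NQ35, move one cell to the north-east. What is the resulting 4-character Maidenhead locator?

NQ46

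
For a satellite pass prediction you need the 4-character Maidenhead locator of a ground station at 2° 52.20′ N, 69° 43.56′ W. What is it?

Add 180° to longitude and 90° to latitude: 110.27, 92.87.
Field: 110.27/20 → 5 → F, 92.87/10 → 9 → J; chars FJ.
Square: 10.27/2 → 5, 2.87/1 → 2; chars 52.

FJ52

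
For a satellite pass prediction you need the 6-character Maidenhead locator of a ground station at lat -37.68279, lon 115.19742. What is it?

OF72oh

Add 180° to longitude and 90° to latitude: 295.1974, 52.3172.
Field (20°×10°, letters A–R): lon ⌊295.1974/20⌋ = 14 → O; lat ⌊52.3172/10⌋ = 5 → F.
Square (2°×1°, digits 0–9): lon ⌊15.1974/2⌋ = 7; lat ⌊2.3172/1⌋ = 2.
Subsquare (5′×2.5′, letters a–x): lon ⌊1.1974/0.0833333⌋ = 14 → o; lat ⌊0.3172/0.0416667⌋ = 7 → h.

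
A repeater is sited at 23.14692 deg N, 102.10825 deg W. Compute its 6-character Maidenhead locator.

DL83wd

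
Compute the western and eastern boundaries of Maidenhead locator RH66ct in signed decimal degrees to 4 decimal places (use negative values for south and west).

Field R=17, H=7: +17·20° lon, +7·10° lat → SW at lon 160°, lat -20°.
Square 6, 6: +6·2° lon, +6·1° lat → SW at lon 172°, lat -14°.
Subsquare c=2, t=19: +2·0.0833333° lon, +19·0.0416667° lat → SW at lon 172.167°, lat -13.2083°.
Cell spans 0.0833333° lon × 0.0416667° lat.
west 172.1667, east 172.2500.

172.1667, 172.2500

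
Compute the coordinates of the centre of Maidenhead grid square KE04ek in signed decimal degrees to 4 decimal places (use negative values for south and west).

-45.5625, 20.3750

Field K=10, E=4: +10·20° lon, +4·10° lat → SW at lon 20°, lat -50°.
Square 0, 4: +0·2° lon, +4·1° lat → SW at lon 20°, lat -46°.
Subsquare e=4, k=10: +4·0.0833333° lon, +10·0.0416667° lat → SW at lon 20.3333°, lat -45.5833°.
Cell spans 0.0833333° lon × 0.0416667° lat. Centre is SW corner plus half of each.
latitude -45.5625, longitude 20.3750.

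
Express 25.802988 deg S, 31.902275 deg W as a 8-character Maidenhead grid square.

Offset from 180°W / 90°S: lon 148.09772°, lat 64.19701°.
Field: lon ⌊148.09772/20⌋ = 7 → H; lat ⌊64.19701/10⌋ = 6 → G.
Square: lon ⌊8.09772/2⌋ = 4; lat ⌊4.19701/1⌋ = 4.
Subsquare: lon ⌊0.09772/0.0833333⌋ = 1 → b; lat ⌊0.19701/0.0416667⌋ = 4 → e.
Extended square: lon ⌊0.01439/0.00833333⌋ = 1; lat ⌊0.03035/0.00416667⌋ = 7.

HG44be17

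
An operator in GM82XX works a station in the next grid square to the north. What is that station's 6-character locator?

Latitude subsquare x = 23; +1 → 24, wraps to 0 = a, carry into square.
Latitude square 2; +1 → 3.
The longitude characters are unchanged.

GM83xa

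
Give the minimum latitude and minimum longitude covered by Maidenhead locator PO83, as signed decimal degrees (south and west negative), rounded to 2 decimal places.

53.00, 136.00

Field P=15, O=14: +15·20° lon, +14·10° lat → SW at lon 120°, lat 50°.
Square 8, 3: +8·2° lon, +3·1° lat → SW at lon 136°, lat 53°.
latitude 53.00, longitude 136.00.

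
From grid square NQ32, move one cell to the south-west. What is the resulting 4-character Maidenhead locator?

Longitude square 3; −1 → 2.
Latitude square 2; −1 → 1.

NQ21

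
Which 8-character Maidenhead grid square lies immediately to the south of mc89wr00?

Latitude extended square 0; −1 → -1, wraps to 9, carry into subsquare.
Latitude subsquare r = 17; −1 → 16 = q.
The longitude characters are unchanged.

MC89wq09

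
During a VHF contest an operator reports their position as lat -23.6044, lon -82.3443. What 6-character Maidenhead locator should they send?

Shift to the Maidenhead origin (180°W, 90°S): lon 97.6557, lat 66.3956.
Field: 97.6557/20 → 4 → E, 66.3956/10 → 6 → G; chars EG.
Square: 17.6557/2 → 8, 6.3956/1 → 6; chars 86.
Subsquare: 1.6557/0.0833333 → 19 → t, 0.3956/0.0416667 → 9 → j; chars tj.

EG86tj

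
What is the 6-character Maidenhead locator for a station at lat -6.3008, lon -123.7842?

Offset from 180°W / 90°S: lon 56.2158°, lat 83.6992°.
Field (20°×10°, letters A–R): 56.2158/20 → 2 → C, 83.6992/10 → 8 → I; chars CI.
Square (2°×1°, digits 0–9): 16.2158/2 → 8, 3.6992/1 → 3; chars 83.
Subsquare (5′×2.5′, letters a–x): 0.2158/0.0833333 → 2 → c, 0.6992/0.0416667 → 16 → q; chars cq.

CI83cq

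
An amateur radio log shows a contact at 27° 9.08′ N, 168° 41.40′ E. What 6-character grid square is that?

Shift to the Maidenhead origin (180°W, 90°S): lon 348.6900, lat 117.1513.
Field: lon ⌊348.6900/20⌋ = 17 → R; lat ⌊117.1513/10⌋ = 11 → L.
Square: lon ⌊8.6900/2⌋ = 4; lat ⌊7.1513/1⌋ = 7.
Subsquare: lon ⌊0.6900/0.0833333⌋ = 8 → i; lat ⌊0.1513/0.0416667⌋ = 3 → d.

RL47id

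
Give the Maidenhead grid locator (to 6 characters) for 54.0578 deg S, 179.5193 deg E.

RD95sw

Offset from 180°W / 90°S: lon 359.5193°, lat 35.9422°.
Field: lon ⌊359.5193/20⌋ = 17 → R; lat ⌊35.9422/10⌋ = 3 → D.
Square: lon ⌊19.5193/2⌋ = 9; lat ⌊5.9422/1⌋ = 5.
Subsquare: lon ⌊1.5193/0.0833333⌋ = 18 → s; lat ⌊0.9422/0.0416667⌋ = 22 → w.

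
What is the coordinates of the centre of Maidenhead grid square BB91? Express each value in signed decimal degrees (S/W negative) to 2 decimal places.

Field B=1, B=1: +1·20° lon, +1·10° lat → SW at lon -160°, lat -80°.
Square 9, 1: +9·2° lon, +1·1° lat → SW at lon -142°, lat -79°.
Cell spans 2° lon × 1° lat. Centre is SW corner plus half of each.
latitude -78.50, longitude -141.00.

-78.50, -141.00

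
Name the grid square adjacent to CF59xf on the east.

CF69af

Longitude subsquare x = 23; +1 → 24, wraps to 0 = a, carry into square.
Longitude square 5; +1 → 6.
The latitude characters are unchanged.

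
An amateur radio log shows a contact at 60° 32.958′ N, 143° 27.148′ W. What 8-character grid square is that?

BP80gn51

Add 180° to longitude and 90° to latitude: 36.54753, 150.54930.
Field (20°×10°, letters A–R): 36.54753/20 → 1 → B, 150.54930/10 → 15 → P; chars BP.
Square (2°×1°, digits 0–9): 16.54753/2 → 8, 0.54930/1 → 0; chars 80.
Subsquare (5′×2.5′, letters a–x): 0.54753/0.0833333 → 6 → g, 0.54930/0.0416667 → 13 → n; chars gn.
Extended square (30″×15″, digits 0–9): 0.04753/0.00833333 → 5, 0.00763/0.00416667 → 1; chars 51.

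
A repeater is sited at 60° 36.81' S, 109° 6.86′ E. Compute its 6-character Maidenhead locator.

OC49nj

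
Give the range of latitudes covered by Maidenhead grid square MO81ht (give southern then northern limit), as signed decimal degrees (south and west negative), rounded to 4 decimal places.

Field M=12, O=14: +12·20° lon, +14·10° lat → SW at lon 60°, lat 50°.
Square 8, 1: +8·2° lon, +1·1° lat → SW at lon 76°, lat 51°.
Subsquare h=7, t=19: +7·0.0833333° lon, +19·0.0416667° lat → SW at lon 76.5833°, lat 51.7917°.
Cell spans 0.0833333° lon × 0.0416667° lat.
south 51.7917, north 51.8333.

51.7917, 51.8333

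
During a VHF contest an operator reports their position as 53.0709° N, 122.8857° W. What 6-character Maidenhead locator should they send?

Offset from 180°W / 90°S: lon 57.1143°, lat 143.0709°.
Field: 57.1143/20 → 2 → C, 143.0709/10 → 14 → O; chars CO.
Square: 17.1143/2 → 8, 3.0709/1 → 3; chars 83.
Subsquare: 1.1143/0.0833333 → 13 → n, 0.0709/0.0416667 → 1 → b; chars nb.

CO83nb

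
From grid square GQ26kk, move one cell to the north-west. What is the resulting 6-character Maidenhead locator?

Longitude subsquare k = 10; −1 → 9 = j.
Latitude subsquare k = 10; +1 → 11 = l.

GQ26jl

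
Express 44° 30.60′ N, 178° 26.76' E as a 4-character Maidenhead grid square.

RN94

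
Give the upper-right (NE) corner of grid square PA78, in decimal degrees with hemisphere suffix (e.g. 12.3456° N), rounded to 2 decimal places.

Field P=15, A=0: +15·20° lon, +0·10° lat → SW at lon 120°, lat -90°.
Square 7, 8: +7·2° lon, +8·1° lat → SW at lon 134°, lat -82°.
Cell spans 2° lon × 1° lat. NE corner is SW corner plus one full cell.
latitude 81.00° S, longitude 136.00° E.

81.00° S, 136.00° E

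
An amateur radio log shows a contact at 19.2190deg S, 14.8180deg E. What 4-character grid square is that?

JH70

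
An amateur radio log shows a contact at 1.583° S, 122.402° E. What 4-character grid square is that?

PI18

Offset from 180°W / 90°S: lon 302.40°, lat 88.42°.
Field (20°×10°, letters A–R): lon ⌊302.40/20⌋ = 15 → P; lat ⌊88.42/10⌋ = 8 → I.
Square (2°×1°, digits 0–9): lon ⌊2.40/2⌋ = 1; lat ⌊8.42/1⌋ = 8.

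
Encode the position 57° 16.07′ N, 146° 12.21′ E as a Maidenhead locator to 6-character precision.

QO37cg

Shift to the Maidenhead origin (180°W, 90°S): lon 326.2035, lat 147.2678.
Field: 326.2035/20 → 16 → Q, 147.2678/10 → 14 → O; chars QO.
Square: 6.2035/2 → 3, 7.2678/1 → 7; chars 37.
Subsquare: 0.2035/0.0833333 → 2 → c, 0.2678/0.0416667 → 6 → g; chars cg.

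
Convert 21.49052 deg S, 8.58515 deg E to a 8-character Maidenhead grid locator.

Add 180° to longitude and 90° to latitude: 188.58515, 68.50948.
Field (20°×10°, letters A–R): lon ⌊188.58515/20⌋ = 9 → J; lat ⌊68.50948/10⌋ = 6 → G.
Square (2°×1°, digits 0–9): lon ⌊8.58515/2⌋ = 4; lat ⌊8.50948/1⌋ = 8.
Subsquare (5′×2.5′, letters a–x): lon ⌊0.58515/0.0833333⌋ = 7 → h; lat ⌊0.50948/0.0416667⌋ = 12 → m.
Extended square (30″×15″, digits 0–9): lon ⌊0.00182/0.00833333⌋ = 0; lat ⌊0.00948/0.00416667⌋ = 2.

JG48hm02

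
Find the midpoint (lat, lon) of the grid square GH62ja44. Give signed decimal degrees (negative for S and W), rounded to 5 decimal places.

-17.98125, -47.21250

Field G=6, H=7: +6·20° lon, +7·10° lat → SW at lon -60°, lat -20°.
Square 6, 2: +6·2° lon, +2·1° lat → SW at lon -48°, lat -18°.
Subsquare j=9, a=0: +9·0.0833333° lon, +0·0.0416667° lat → SW at lon -47.25°, lat -18°.
Extended square 4, 4: +4·0.00833333° lon, +4·0.00416667° lat → SW at lon -47.2167°, lat -17.9833°.
Cell spans 0.00833333° lon × 0.00416667° lat. Centre is SW corner plus half of each.
latitude -17.98125, longitude -47.21250.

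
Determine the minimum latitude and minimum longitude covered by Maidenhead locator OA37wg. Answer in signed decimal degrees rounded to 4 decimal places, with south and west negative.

-82.7500, 107.8333

Field O=14, A=0: +14·20° lon, +0·10° lat → SW at lon 100°, lat -90°.
Square 3, 7: +3·2° lon, +7·1° lat → SW at lon 106°, lat -83°.
Subsquare w=22, g=6: +22·0.0833333° lon, +6·0.0416667° lat → SW at lon 107.833°, lat -82.75°.
latitude -82.7500, longitude 107.8333.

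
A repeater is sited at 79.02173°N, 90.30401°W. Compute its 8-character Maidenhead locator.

EQ49ua35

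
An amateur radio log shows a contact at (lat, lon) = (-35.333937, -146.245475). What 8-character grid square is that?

Add 180° to longitude and 90° to latitude: 33.75453, 54.66606.
Field: lon ⌊33.75453/20⌋ = 1 → B; lat ⌊54.66606/10⌋ = 5 → F.
Square: lon ⌊13.75453/2⌋ = 6; lat ⌊4.66606/1⌋ = 4.
Subsquare: lon ⌊1.75453/0.0833333⌋ = 21 → v; lat ⌊0.66606/0.0416667⌋ = 15 → p.
Extended square: lon ⌊0.00453/0.00833333⌋ = 0; lat ⌊0.04106/0.00416667⌋ = 9.

BF64vp09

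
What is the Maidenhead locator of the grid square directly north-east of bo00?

BO11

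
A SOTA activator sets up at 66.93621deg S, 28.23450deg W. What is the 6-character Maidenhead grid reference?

HC53vb

Add 180° to longitude and 90° to latitude: 151.7655, 23.0638.
Field: 151.7655/20 → 7 → H, 23.0638/10 → 2 → C; chars HC.
Square: 11.7655/2 → 5, 3.0638/1 → 3; chars 53.
Subsquare: 1.7655/0.0833333 → 21 → v, 0.0638/0.0416667 → 1 → b; chars vb.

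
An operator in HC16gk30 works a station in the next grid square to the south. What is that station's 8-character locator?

HC16gj39

Latitude extended square 0; −1 → -1, wraps to 9, carry into subsquare.
Latitude subsquare k = 10; −1 → 9 = j.
The longitude characters are unchanged.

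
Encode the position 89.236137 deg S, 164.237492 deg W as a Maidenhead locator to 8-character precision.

AA70vs13

Offset from 180°W / 90°S: lon 15.76251°, lat 0.76386°.
Field: lon ⌊15.76251/20⌋ = 0 → A; lat ⌊0.76386/10⌋ = 0 → A.
Square: lon ⌊15.76251/2⌋ = 7; lat ⌊0.76386/1⌋ = 0.
Subsquare: lon ⌊1.76251/0.0833333⌋ = 21 → v; lat ⌊0.76386/0.0416667⌋ = 18 → s.
Extended square: lon ⌊0.01251/0.00833333⌋ = 1; lat ⌊0.01386/0.00416667⌋ = 3.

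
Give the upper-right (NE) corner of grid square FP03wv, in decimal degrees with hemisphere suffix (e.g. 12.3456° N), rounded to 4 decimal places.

63.9167° N, 78.0833° W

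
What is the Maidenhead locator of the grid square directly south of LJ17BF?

LJ17be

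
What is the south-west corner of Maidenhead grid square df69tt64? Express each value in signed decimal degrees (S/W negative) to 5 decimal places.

-30.19167, -106.36667

Field D=3, F=5: +3·20° lon, +5·10° lat → SW at lon -120°, lat -40°.
Square 6, 9: +6·2° lon, +9·1° lat → SW at lon -108°, lat -31°.
Subsquare t=19, t=19: +19·0.0833333° lon, +19·0.0416667° lat → SW at lon -106.417°, lat -30.2083°.
Extended square 6, 4: +6·0.00833333° lon, +4·0.00416667° lat → SW at lon -106.367°, lat -30.1917°.
latitude -30.19167, longitude -106.36667.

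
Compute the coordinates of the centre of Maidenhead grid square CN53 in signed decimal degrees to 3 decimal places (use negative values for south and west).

Field C=2, N=13: +2·20° lon, +13·10° lat → SW at lon -140°, lat 40°.
Square 5, 3: +5·2° lon, +3·1° lat → SW at lon -130°, lat 43°.
Cell spans 2° lon × 1° lat. Centre is SW corner plus half of each.
latitude 43.500, longitude -129.000.

43.500, -129.000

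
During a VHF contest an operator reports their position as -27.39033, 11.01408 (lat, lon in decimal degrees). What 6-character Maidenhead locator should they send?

JG52mo

Add 180° to longitude and 90° to latitude: 191.0141, 62.6097.
Field: 191.0141/20 → 9 → J, 62.6097/10 → 6 → G; chars JG.
Square: 11.0141/2 → 5, 2.6097/1 → 2; chars 52.
Subsquare: 1.0141/0.0833333 → 12 → m, 0.6097/0.0416667 → 14 → o; chars mo.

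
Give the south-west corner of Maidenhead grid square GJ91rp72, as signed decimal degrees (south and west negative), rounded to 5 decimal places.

Field G=6, J=9: +6·20° lon, +9·10° lat → SW at lon -60°, lat 0°.
Square 9, 1: +9·2° lon, +1·1° lat → SW at lon -42°, lat 1°.
Subsquare r=17, p=15: +17·0.0833333° lon, +15·0.0416667° lat → SW at lon -40.5833°, lat 1.625°.
Extended square 7, 2: +7·0.00833333° lon, +2·0.00416667° lat → SW at lon -40.525°, lat 1.63333°.
latitude 1.63333, longitude -40.52500.

1.63333, -40.52500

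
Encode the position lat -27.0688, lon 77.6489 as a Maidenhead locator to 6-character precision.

Offset from 180°W / 90°S: lon 257.6489°, lat 62.9312°.
Field (20°×10°, letters A–R): lon ⌊257.6489/20⌋ = 12 → M; lat ⌊62.9312/10⌋ = 6 → G.
Square (2°×1°, digits 0–9): lon ⌊17.6489/2⌋ = 8; lat ⌊2.9312/1⌋ = 2.
Subsquare (5′×2.5′, letters a–x): lon ⌊1.6489/0.0833333⌋ = 19 → t; lat ⌊0.9312/0.0416667⌋ = 22 → w.

MG82tw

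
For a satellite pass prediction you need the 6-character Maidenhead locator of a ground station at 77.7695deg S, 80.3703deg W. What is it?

EB92tf

Shift to the Maidenhead origin (180°W, 90°S): lon 99.6297, lat 12.2305.
Field (20°×10°, letters A–R): lon ⌊99.6297/20⌋ = 4 → E; lat ⌊12.2305/10⌋ = 1 → B.
Square (2°×1°, digits 0–9): lon ⌊19.6297/2⌋ = 9; lat ⌊2.2305/1⌋ = 2.
Subsquare (5′×2.5′, letters a–x): lon ⌊1.6297/0.0833333⌋ = 19 → t; lat ⌊0.2305/0.0416667⌋ = 5 → f.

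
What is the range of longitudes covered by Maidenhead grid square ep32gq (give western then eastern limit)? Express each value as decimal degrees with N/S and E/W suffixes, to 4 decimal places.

93.5000° W, 93.4167° W

Field E=4, P=15: +4·20° lon, +15·10° lat → SW at lon -100°, lat 60°.
Square 3, 2: +3·2° lon, +2·1° lat → SW at lon -94°, lat 62°.
Subsquare g=6, q=16: +6·0.0833333° lon, +16·0.0416667° lat → SW at lon -93.5°, lat 62.6667°.
Cell spans 0.0833333° lon × 0.0416667° lat.
west 93.5000° W, east 93.4167° W.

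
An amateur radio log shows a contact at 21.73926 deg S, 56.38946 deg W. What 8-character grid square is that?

Shift to the Maidenhead origin (180°W, 90°S): lon 123.61054, lat 68.26074.
Field (20°×10°, letters A–R): lon ⌊123.61054/20⌋ = 6 → G; lat ⌊68.26074/10⌋ = 6 → G.
Square (2°×1°, digits 0–9): lon ⌊3.61054/2⌋ = 1; lat ⌊8.26074/1⌋ = 8.
Subsquare (5′×2.5′, letters a–x): lon ⌊1.61054/0.0833333⌋ = 19 → t; lat ⌊0.26074/0.0416667⌋ = 6 → g.
Extended square (30″×15″, digits 0–9): lon ⌊0.02721/0.00833333⌋ = 3; lat ⌊0.01074/0.00416667⌋ = 2.

GG18tg32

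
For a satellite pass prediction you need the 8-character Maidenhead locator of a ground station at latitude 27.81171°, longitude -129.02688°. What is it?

CL57lt64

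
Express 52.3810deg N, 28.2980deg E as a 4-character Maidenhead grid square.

Offset from 180°W / 90°S: lon 208.30°, lat 142.38°.
Field (20°×10°, letters A–R): lon ⌊208.30/20⌋ = 10 → K; lat ⌊142.38/10⌋ = 14 → O.
Square (2°×1°, digits 0–9): lon ⌊8.30/2⌋ = 4; lat ⌊2.38/1⌋ = 2.

KO42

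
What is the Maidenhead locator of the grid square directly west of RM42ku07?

Longitude extended square 0; −1 → -1, wraps to 9, carry into subsquare.
Longitude subsquare k = 10; −1 → 9 = j.
The latitude characters are unchanged.

RM42ju97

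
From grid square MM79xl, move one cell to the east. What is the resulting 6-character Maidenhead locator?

Longitude subsquare x = 23; +1 → 24, wraps to 0 = a, carry into square.
Longitude square 7; +1 → 8.
The latitude characters are unchanged.

MM89al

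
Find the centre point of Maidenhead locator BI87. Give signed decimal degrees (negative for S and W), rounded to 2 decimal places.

Field B=1, I=8: +1·20° lon, +8·10° lat → SW at lon -160°, lat -10°.
Square 8, 7: +8·2° lon, +7·1° lat → SW at lon -144°, lat -3°.
Cell spans 2° lon × 1° lat. Centre is SW corner plus half of each.
latitude -2.50, longitude -143.00.

-2.50, -143.00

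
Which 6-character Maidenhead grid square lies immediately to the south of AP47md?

AP47mc

Latitude subsquare d = 3; −1 → 2 = c.
The longitude characters are unchanged.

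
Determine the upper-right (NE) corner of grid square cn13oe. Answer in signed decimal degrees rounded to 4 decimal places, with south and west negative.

43.2083, -136.7500

Field C=2, N=13: +2·20° lon, +13·10° lat → SW at lon -140°, lat 40°.
Square 1, 3: +1·2° lon, +3·1° lat → SW at lon -138°, lat 43°.
Subsquare o=14, e=4: +14·0.0833333° lon, +4·0.0416667° lat → SW at lon -136.833°, lat 43.1667°.
Cell spans 0.0833333° lon × 0.0416667° lat. NE corner is SW corner plus one full cell.
latitude 43.2083, longitude -136.7500.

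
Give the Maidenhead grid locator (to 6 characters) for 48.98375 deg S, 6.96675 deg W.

Offset from 180°W / 90°S: lon 173.0333°, lat 41.0162°.
Field: lon ⌊173.0333/20⌋ = 8 → I; lat ⌊41.0162/10⌋ = 4 → E.
Square: lon ⌊13.0333/2⌋ = 6; lat ⌊1.0162/1⌋ = 1.
Subsquare: lon ⌊1.0333/0.0833333⌋ = 12 → m; lat ⌊0.0162/0.0416667⌋ = 0 → a.

IE61ma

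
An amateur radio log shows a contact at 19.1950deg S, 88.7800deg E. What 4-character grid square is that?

Add 180° to longitude and 90° to latitude: 268.78, 70.81.
Field: lon ⌊268.78/20⌋ = 13 → N; lat ⌊70.81/10⌋ = 7 → H.
Square: lon ⌊8.78/2⌋ = 4; lat ⌊0.81/1⌋ = 0.

NH40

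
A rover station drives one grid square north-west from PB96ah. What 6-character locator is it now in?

PB86xi

Longitude subsquare a = 0; −1 → -1, wraps to 23 = x, carry into square.
Longitude square 9; −1 → 8.
Latitude subsquare h = 7; +1 → 8 = i.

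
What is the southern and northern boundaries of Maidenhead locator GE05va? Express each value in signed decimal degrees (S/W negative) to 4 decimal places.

-45.0000, -44.9583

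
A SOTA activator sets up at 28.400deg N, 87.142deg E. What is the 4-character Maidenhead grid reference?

NL38

Offset from 180°W / 90°S: lon 267.14°, lat 118.40°.
Field: 267.14/20 → 13 → N, 118.40/10 → 11 → L; chars NL.
Square: 7.14/2 → 3, 8.40/1 → 8; chars 38.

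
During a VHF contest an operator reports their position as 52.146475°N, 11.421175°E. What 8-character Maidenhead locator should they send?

Offset from 180°W / 90°S: lon 191.42118°, lat 142.14648°.
Field (20°×10°, letters A–R): 191.42118/20 → 9 → J, 142.14648/10 → 14 → O; chars JO.
Square (2°×1°, digits 0–9): 11.42118/2 → 5, 2.14648/1 → 2; chars 52.
Subsquare (5′×2.5′, letters a–x): 1.42118/0.0833333 → 17 → r, 0.14648/0.0416667 → 3 → d; chars rd.
Extended square (30″×15″, digits 0–9): 0.00451/0.00833333 → 0, 0.02148/0.00416667 → 5; chars 05.

JO52rd05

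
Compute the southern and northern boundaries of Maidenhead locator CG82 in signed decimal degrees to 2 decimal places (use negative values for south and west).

Field C=2, G=6: +2·20° lon, +6·10° lat → SW at lon -140°, lat -30°.
Square 8, 2: +8·2° lon, +2·1° lat → SW at lon -124°, lat -28°.
Cell spans 2° lon × 1° lat.
south -28.00, north -27.00.

-28.00, -27.00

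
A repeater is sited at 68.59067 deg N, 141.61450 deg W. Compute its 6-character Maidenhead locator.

Offset from 180°W / 90°S: lon 38.3855°, lat 158.5907°.
Field (20°×10°, letters A–R): lon ⌊38.3855/20⌋ = 1 → B; lat ⌊158.5907/10⌋ = 15 → P.
Square (2°×1°, digits 0–9): lon ⌊18.3855/2⌋ = 9; lat ⌊8.5907/1⌋ = 8.
Subsquare (5′×2.5′, letters a–x): lon ⌊0.3855/0.0833333⌋ = 4 → e; lat ⌊0.5907/0.0416667⌋ = 14 → o.

BP98eo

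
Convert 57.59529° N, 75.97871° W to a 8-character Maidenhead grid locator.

FO27ao22

Add 180° to longitude and 90° to latitude: 104.02129, 147.59529.
Field (20°×10°, letters A–R): 104.02129/20 → 5 → F, 147.59529/10 → 14 → O; chars FO.
Square (2°×1°, digits 0–9): 4.02129/2 → 2, 7.59529/1 → 7; chars 27.
Subsquare (5′×2.5′, letters a–x): 0.02129/0.0833333 → 0 → a, 0.59529/0.0416667 → 14 → o; chars ao.
Extended square (30″×15″, digits 0–9): 0.02129/0.00833333 → 2, 0.01196/0.00416667 → 2; chars 22.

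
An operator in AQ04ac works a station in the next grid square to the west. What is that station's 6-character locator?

RQ94xc

Longitude subsquare a = 0; −1 → -1, wraps to 23 = x, carry into square.
Longitude square 0; −1 → -1, wraps to 9, carry into field.
Longitude field A = 0; −1 → -1, wraps to 17 = R, wrapping around the antimeridian.
The latitude characters are unchanged.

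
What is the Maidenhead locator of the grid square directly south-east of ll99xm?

ML09al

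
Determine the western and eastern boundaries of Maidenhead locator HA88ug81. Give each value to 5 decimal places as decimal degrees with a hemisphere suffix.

22.26667° W, 22.25833° W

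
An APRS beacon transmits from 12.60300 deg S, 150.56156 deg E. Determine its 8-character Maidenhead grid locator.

Add 180° to longitude and 90° to latitude: 330.56156, 77.39700.
Field: lon ⌊330.56156/20⌋ = 16 → Q; lat ⌊77.39700/10⌋ = 7 → H.
Square: lon ⌊10.56156/2⌋ = 5; lat ⌊7.39700/1⌋ = 7.
Subsquare: lon ⌊0.56156/0.0833333⌋ = 6 → g; lat ⌊0.39700/0.0416667⌋ = 9 → j.
Extended square: lon ⌊0.06156/0.00833333⌋ = 7; lat ⌊0.02200/0.00416667⌋ = 5.

QH57gj75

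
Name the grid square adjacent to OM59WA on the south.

Latitude subsquare a = 0; −1 → -1, wraps to 23 = x, carry into square.
Latitude square 9; −1 → 8.
The longitude characters are unchanged.

OM58wx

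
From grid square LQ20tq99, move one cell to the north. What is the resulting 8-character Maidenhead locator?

LQ20tr90

Latitude extended square 9; +1 → 10, wraps to 0, carry into subsquare.
Latitude subsquare q = 16; +1 → 17 = r.
The longitude characters are unchanged.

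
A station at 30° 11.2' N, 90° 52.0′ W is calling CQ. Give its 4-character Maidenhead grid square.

EM40

Shift to the Maidenhead origin (180°W, 90°S): lon 89.13, lat 120.19.
Field: lon ⌊89.13/20⌋ = 4 → E; lat ⌊120.19/10⌋ = 12 → M.
Square: lon ⌊9.13/2⌋ = 4; lat ⌊0.19/1⌋ = 0.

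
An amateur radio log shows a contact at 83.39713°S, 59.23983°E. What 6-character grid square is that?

LA96oo

Shift to the Maidenhead origin (180°W, 90°S): lon 239.2398, lat 6.6029.
Field (20°×10°, letters A–R): 239.2398/20 → 11 → L, 6.6029/10 → 0 → A; chars LA.
Square (2°×1°, digits 0–9): 19.2398/2 → 9, 6.6029/1 → 6; chars 96.
Subsquare (5′×2.5′, letters a–x): 1.2398/0.0833333 → 14 → o, 0.6029/0.0416667 → 14 → o; chars oo.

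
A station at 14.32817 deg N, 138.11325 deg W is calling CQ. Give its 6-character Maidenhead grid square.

CK04wh

Offset from 180°W / 90°S: lon 41.8868°, lat 104.3282°.
Field (20°×10°, letters A–R): lon ⌊41.8868/20⌋ = 2 → C; lat ⌊104.3282/10⌋ = 10 → K.
Square (2°×1°, digits 0–9): lon ⌊1.8868/2⌋ = 0; lat ⌊4.3282/1⌋ = 4.
Subsquare (5′×2.5′, letters a–x): lon ⌊1.8868/0.0833333⌋ = 22 → w; lat ⌊0.3282/0.0416667⌋ = 7 → h.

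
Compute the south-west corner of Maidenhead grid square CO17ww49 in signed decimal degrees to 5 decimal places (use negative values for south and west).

57.95417, -136.13333

Field C=2, O=14: +2·20° lon, +14·10° lat → SW at lon -140°, lat 50°.
Square 1, 7: +1·2° lon, +7·1° lat → SW at lon -138°, lat 57°.
Subsquare w=22, w=22: +22·0.0833333° lon, +22·0.0416667° lat → SW at lon -136.167°, lat 57.9167°.
Extended square 4, 9: +4·0.00833333° lon, +9·0.00416667° lat → SW at lon -136.133°, lat 57.9542°.
latitude 57.95417, longitude -136.13333.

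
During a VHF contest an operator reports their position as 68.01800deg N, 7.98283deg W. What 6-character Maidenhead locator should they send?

IP68aa

Shift to the Maidenhead origin (180°W, 90°S): lon 172.0172, lat 158.0180.
Field: 172.0172/20 → 8 → I, 158.0180/10 → 15 → P; chars IP.
Square: 12.0172/2 → 6, 8.0180/1 → 8; chars 68.
Subsquare: 0.0172/0.0833333 → 0 → a, 0.0180/0.0416667 → 0 → a; chars aa.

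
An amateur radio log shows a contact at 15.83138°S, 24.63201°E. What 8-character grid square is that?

Shift to the Maidenhead origin (180°W, 90°S): lon 204.63201, lat 74.16862.
Field (20°×10°, letters A–R): lon ⌊204.63201/20⌋ = 10 → K; lat ⌊74.16862/10⌋ = 7 → H.
Square (2°×1°, digits 0–9): lon ⌊4.63201/2⌋ = 2; lat ⌊4.16862/1⌋ = 4.
Subsquare (5′×2.5′, letters a–x): lon ⌊0.63201/0.0833333⌋ = 7 → h; lat ⌊0.16862/0.0416667⌋ = 4 → e.
Extended square (30″×15″, digits 0–9): lon ⌊0.04868/0.00833333⌋ = 5; lat ⌊0.00195/0.00416667⌋ = 0.

KH24he50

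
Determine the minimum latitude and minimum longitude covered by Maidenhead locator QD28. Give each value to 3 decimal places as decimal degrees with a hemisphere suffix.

52.000° S, 144.000° E

Field Q=16, D=3: +16·20° lon, +3·10° lat → SW at lon 140°, lat -60°.
Square 2, 8: +2·2° lon, +8·1° lat → SW at lon 144°, lat -52°.
latitude 52.000° S, longitude 144.000° E.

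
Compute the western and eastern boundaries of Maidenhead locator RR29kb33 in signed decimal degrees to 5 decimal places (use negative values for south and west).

Field R=17, R=17: +17·20° lon, +17·10° lat → SW at lon 160°, lat 80°.
Square 2, 9: +2·2° lon, +9·1° lat → SW at lon 164°, lat 89°.
Subsquare k=10, b=1: +10·0.0833333° lon, +1·0.0416667° lat → SW at lon 164.833°, lat 89.0417°.
Extended square 3, 3: +3·0.00833333° lon, +3·0.00416667° lat → SW at lon 164.858°, lat 89.0542°.
Cell spans 0.00833333° lon × 0.00416667° lat.
west 164.85833, east 164.86667.

164.85833, 164.86667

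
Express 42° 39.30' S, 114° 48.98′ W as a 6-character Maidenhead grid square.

DE27oi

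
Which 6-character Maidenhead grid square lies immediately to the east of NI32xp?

NI42ap

Longitude subsquare x = 23; +1 → 24, wraps to 0 = a, carry into square.
Longitude square 3; +1 → 4.
The latitude characters are unchanged.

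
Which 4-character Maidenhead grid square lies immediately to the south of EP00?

EO09

Latitude square 0; −1 → -1, wraps to 9, carry into field.
Latitude field P = 15; −1 → 14 = O.
The longitude characters are unchanged.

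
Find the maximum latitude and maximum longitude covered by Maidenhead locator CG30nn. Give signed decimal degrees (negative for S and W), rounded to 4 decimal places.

Field C=2, G=6: +2·20° lon, +6·10° lat → SW at lon -140°, lat -30°.
Square 3, 0: +3·2° lon, +0·1° lat → SW at lon -134°, lat -30°.
Subsquare n=13, n=13: +13·0.0833333° lon, +13·0.0416667° lat → SW at lon -132.917°, lat -29.4583°.
Cell spans 0.0833333° lon × 0.0416667° lat. NE corner is SW corner plus one full cell.
latitude -29.4167, longitude -132.8333.

-29.4167, -132.8333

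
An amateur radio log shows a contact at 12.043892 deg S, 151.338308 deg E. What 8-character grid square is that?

Shift to the Maidenhead origin (180°W, 90°S): lon 331.33831, lat 77.95611.
Field: 331.33831/20 → 16 → Q, 77.95611/10 → 7 → H; chars QH.
Square: 11.33831/2 → 5, 7.95611/1 → 7; chars 57.
Subsquare: 1.33831/0.0833333 → 16 → q, 0.95611/0.0416667 → 22 → w; chars qw.
Extended square: 0.00497/0.00833333 → 0, 0.03944/0.00416667 → 9; chars 09.

QH57qw09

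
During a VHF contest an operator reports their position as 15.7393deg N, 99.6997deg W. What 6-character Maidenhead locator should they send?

Shift to the Maidenhead origin (180°W, 90°S): lon 80.3003, lat 105.7393.
Field (20°×10°, letters A–R): lon ⌊80.3003/20⌋ = 4 → E; lat ⌊105.7393/10⌋ = 10 → K.
Square (2°×1°, digits 0–9): lon ⌊0.3003/2⌋ = 0; lat ⌊5.7393/1⌋ = 5.
Subsquare (5′×2.5′, letters a–x): lon ⌊0.3003/0.0833333⌋ = 3 → d; lat ⌊0.7393/0.0416667⌋ = 17 → r.

EK05dr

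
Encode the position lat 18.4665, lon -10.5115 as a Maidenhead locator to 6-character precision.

IK48rl

Add 180° to longitude and 90° to latitude: 169.4885, 108.4665.
Field: lon ⌊169.4885/20⌋ = 8 → I; lat ⌊108.4665/10⌋ = 10 → K.
Square: lon ⌊9.4885/2⌋ = 4; lat ⌊8.4665/1⌋ = 8.
Subsquare: lon ⌊1.4885/0.0833333⌋ = 17 → r; lat ⌊0.4665/0.0416667⌋ = 11 → l.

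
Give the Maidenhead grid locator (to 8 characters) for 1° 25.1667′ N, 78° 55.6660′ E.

MJ91lk10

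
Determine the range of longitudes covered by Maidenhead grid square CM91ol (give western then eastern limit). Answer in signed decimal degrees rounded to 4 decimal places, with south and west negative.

-120.8333, -120.7500

Field C=2, M=12: +2·20° lon, +12·10° lat → SW at lon -140°, lat 30°.
Square 9, 1: +9·2° lon, +1·1° lat → SW at lon -122°, lat 31°.
Subsquare o=14, l=11: +14·0.0833333° lon, +11·0.0416667° lat → SW at lon -120.833°, lat 31.4583°.
Cell spans 0.0833333° lon × 0.0416667° lat.
west -120.8333, east -120.7500.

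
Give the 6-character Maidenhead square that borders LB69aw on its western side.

Longitude subsquare a = 0; −1 → -1, wraps to 23 = x, carry into square.
Longitude square 6; −1 → 5.
The latitude characters are unchanged.

LB59xw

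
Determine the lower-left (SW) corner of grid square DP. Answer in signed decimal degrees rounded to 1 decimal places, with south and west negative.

60.0, -120.0

Field D=3, P=15: +3·20° lon, +15·10° lat → SW at lon -120°, lat 60°.
latitude 60.0, longitude -120.0.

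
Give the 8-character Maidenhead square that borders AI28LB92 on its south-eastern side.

AI28mb01

Longitude extended square 9; +1 → 10, wraps to 0, carry into subsquare.
Longitude subsquare l = 11; +1 → 12 = m.
Latitude extended square 2; −1 → 1.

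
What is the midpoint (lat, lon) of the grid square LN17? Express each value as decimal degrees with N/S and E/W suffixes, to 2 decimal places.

47.50° N, 43.00° E

Field L=11, N=13: +11·20° lon, +13·10° lat → SW at lon 40°, lat 40°.
Square 1, 7: +1·2° lon, +7·1° lat → SW at lon 42°, lat 47°.
Cell spans 2° lon × 1° lat. Centre is SW corner plus half of each.
latitude 47.50° N, longitude 43.00° E.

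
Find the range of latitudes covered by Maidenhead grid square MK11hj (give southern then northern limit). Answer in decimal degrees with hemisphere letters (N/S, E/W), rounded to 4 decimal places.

11.3750° N, 11.4167° N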